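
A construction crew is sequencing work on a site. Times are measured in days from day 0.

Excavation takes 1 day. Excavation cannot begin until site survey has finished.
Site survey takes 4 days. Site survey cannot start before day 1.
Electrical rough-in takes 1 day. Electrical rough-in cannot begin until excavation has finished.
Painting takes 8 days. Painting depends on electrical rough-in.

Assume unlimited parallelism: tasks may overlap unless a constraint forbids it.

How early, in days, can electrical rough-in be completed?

Site survey waits on its own release at day 1, so it starts at day 1 and finishes at 1 + 4 = day 5.
After site survey (finishes day 5), excavation can start at day 5 and finishes at day 6.
Electrical rough-in cannot begin until excavation (finishes day 6). It runs from day 6 to 6 + 1 = day 7.

7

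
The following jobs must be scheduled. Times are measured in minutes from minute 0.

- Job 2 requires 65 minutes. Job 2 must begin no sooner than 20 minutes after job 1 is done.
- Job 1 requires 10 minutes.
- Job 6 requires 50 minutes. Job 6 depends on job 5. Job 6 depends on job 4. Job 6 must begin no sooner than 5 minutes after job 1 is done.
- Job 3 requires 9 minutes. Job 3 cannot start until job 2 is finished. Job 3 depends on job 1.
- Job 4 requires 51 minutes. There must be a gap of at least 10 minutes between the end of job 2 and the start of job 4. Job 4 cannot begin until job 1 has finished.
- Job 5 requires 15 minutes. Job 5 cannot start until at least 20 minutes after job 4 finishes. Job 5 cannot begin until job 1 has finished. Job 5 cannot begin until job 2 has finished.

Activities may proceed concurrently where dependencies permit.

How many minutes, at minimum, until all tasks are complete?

Job 1 has no prerequisites, so it starts at minute 0 and finishes at minute 10.
After job 1 (finishes minute 10, plus 20-minute gap → minute 30), job 2 can start at minute 30 and finishes at minute 95.
Job 4 cannot start until job 2 (finishes minute 95, plus 10-minute gap → minute 105); job 1 (finishes minute 10). The controlling bound is minute 105, so job 4 finishes at 105 + 51 = minute 156.
Job 5 needs all of job 4 (finishes minute 156, plus 20-minute gap → minute 176); job 1 (finishes minute 10); job 2 (finishes minute 95). That puts its earliest start at minute 176; it finishes at 176 + 15 = minute 191.
For job 6: job 5 (finishes minute 191); job 4 (finishes minute 156); job 1 (finishes minute 10, plus 5-minute gap → minute 15). Taking the maximum gives a start of minute 191, and it finishes at 191 + 50 = minute 241.
Job 3 has to wait for job 2 (finishes minute 95); job 1 (finishes minute 10). The latest of these is minute 95, so job 3 runs minute 95 to 95 + 9 = minute 104.
All tasks are finished once the last one completes. Finish times: Job 1 at 10, Job 2 at 95, Job 3 at 104, Job 4 at 156, Job 5 at 191, Job 6 at 241. The latest is minute 241.

241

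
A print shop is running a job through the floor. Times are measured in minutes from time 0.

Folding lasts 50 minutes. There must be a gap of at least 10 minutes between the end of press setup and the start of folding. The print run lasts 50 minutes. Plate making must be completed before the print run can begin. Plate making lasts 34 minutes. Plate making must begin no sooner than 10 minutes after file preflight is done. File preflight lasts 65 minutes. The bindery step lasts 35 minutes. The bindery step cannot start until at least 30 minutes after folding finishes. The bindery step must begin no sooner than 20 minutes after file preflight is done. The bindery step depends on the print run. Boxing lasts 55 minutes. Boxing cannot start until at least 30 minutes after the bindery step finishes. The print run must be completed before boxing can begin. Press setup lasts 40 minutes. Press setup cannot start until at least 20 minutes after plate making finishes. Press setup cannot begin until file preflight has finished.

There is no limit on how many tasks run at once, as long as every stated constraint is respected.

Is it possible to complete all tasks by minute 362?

No

Nothing blocks file preflight, so it runs from minute 0 to minute 65.
Plate making waits on file preflight (finishes minute 65, plus 10-minute gap → minute 75), so it starts at minute 75 and finishes at 75 + 34 = minute 109.
The print run cannot begin until plate making (finishes minute 109). It runs from minute 109 to 109 + 50 = minute 159.
For press setup: plate making (finishes minute 109, plus 20-minute gap → minute 129); file preflight (finishes minute 65). Taking the maximum gives a start of minute 129, and it finishes at 129 + 40 = minute 169.
After press setup (finishes minute 169, plus 10-minute gap → minute 179), folding can start at minute 179 and finishes at minute 229.
The bindery step cannot start until folding (finishes minute 229, plus 30-minute gap → minute 259); file preflight (finishes minute 65, plus 20-minute gap → minute 85); the print run (finishes minute 159). The controlling bound is minute 259, so the bindery step finishes at 259 + 35 = minute 294.
Boxing needs all of the bindery step (finishes minute 294, plus 30-minute gap → minute 324); the print run (finishes minute 159). That puts its earliest start at minute 324; it finishes at 324 + 55 = minute 379.
The earliest everything can be done is minute 379, which is after the deadline of 362, so it is not possible.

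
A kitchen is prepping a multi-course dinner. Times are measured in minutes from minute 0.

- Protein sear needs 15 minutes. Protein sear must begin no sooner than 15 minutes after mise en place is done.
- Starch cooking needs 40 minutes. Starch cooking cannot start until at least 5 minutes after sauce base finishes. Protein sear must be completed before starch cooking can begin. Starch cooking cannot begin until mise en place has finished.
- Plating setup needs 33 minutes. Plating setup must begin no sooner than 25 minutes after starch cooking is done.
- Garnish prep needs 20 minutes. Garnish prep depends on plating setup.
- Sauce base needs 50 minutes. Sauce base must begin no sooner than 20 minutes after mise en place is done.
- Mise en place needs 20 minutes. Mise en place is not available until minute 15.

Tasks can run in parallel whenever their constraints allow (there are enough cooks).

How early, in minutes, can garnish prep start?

After its own release at minute 15, mise en place can start at minute 15 and finishes at minute 35.
Protein sear waits on mise en place (finishes minute 35, plus 15-minute gap → minute 50), so it starts at minute 50 and finishes at 50 + 15 = minute 65.
After mise en place (finishes minute 35, plus 20-minute gap → minute 55), sauce base can start at minute 55 and finishes at minute 105.
Starch cooking needs all of sauce base (finishes minute 105, plus 5-minute gap → minute 110); protein sear (finishes minute 65); mise en place (finishes minute 35). That puts its earliest start at minute 110; it finishes at 110 + 40 = minute 150.
Plating setup cannot begin until starch cooking (finishes minute 150, plus 25-minute gap → minute 175). It runs from minute 175 to 175 + 33 = minute 208.
Garnish prep waits on plating setup (finishes minute 208), so the earliest it can start is minute 208.

208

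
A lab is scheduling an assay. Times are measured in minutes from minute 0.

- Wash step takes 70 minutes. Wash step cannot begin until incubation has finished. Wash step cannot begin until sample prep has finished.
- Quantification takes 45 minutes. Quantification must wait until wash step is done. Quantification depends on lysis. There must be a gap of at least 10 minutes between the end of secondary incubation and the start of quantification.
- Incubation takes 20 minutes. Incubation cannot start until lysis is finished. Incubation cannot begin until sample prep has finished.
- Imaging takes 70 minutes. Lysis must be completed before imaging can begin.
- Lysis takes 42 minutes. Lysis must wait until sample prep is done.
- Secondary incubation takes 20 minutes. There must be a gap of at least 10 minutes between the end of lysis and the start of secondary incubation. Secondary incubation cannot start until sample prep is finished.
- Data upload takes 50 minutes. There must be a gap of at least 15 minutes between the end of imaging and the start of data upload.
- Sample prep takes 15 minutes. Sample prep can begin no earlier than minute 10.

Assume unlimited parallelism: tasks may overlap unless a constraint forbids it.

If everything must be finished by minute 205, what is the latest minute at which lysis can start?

28

Nothing follows quantification; the deadline of minute 205 is its only limit. It must start by 205 − 45 = minute 160.
Since quantification (must start by minute 160) depends on it, wash step must finish by minute 160. Backing off its 70-minute duration gives a latest start of minute 90.
Since wash step (must start by minute 90) depends on it, incubation must finish by minute 90. Backing off its 20-minute duration gives a latest start of minute 70.
Secondary incubation must finish before quantification (must start by minute 160, minus 10-minute gap → minute 150). With a 20-minute duration, secondary incubation must start by 150 − 20 = minute 130.
Data upload must finish by minute 205; it takes 50 minutes, so it must start by 205 − 50 = minute 155.
Imaging must finish before data upload (must start by minute 155, minus 15-minute gap → minute 140). With a 70-minute duration, imaging must start by 140 − 70 = minute 70.
Lysis must finish in time for incubation (must start by minute 70); secondary incubation (must start by minute 130, minus 10-minute gap → minute 120); imaging (must start by minute 70); quantification (must start by minute 160). The tightest is minute 70, so lysis must start by 70 − 42 = minute 28.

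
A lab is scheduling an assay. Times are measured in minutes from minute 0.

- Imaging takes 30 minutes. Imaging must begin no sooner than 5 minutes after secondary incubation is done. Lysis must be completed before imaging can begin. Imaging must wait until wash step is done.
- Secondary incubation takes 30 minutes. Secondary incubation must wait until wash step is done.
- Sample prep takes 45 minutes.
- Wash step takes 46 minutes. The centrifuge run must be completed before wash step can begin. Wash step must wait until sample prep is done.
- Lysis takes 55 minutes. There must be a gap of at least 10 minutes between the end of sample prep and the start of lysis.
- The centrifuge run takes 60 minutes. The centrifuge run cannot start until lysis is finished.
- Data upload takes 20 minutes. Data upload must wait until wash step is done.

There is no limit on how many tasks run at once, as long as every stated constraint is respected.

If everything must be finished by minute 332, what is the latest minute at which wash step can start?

Imaging must finish by minute 332; it takes 30 minutes, so it must start by 332 − 30 = minute 302.
Since imaging (must start by minute 302, minus 5-minute gap → minute 297) depends on it, secondary incubation must finish by minute 297. Backing off its 30-minute duration gives a latest start of minute 267.
Nothing follows data upload; the deadline of minute 332 is its only limit. It must start by 332 − 20 = minute 312.
For wash step: secondary incubation (must start by minute 267); imaging (must start by minute 302); data upload (must start by minute 312). The most restrictive is minute 267; with a 46-minute duration, wash step must start by minute 221.

221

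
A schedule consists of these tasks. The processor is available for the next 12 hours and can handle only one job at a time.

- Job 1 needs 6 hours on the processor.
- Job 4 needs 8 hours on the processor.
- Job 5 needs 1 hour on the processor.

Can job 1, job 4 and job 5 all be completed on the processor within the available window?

No

Running back to back, the jobs need 6 + 8 + 1 = 15 hours on the processor.
Since 15 > 12, they cannot all fit.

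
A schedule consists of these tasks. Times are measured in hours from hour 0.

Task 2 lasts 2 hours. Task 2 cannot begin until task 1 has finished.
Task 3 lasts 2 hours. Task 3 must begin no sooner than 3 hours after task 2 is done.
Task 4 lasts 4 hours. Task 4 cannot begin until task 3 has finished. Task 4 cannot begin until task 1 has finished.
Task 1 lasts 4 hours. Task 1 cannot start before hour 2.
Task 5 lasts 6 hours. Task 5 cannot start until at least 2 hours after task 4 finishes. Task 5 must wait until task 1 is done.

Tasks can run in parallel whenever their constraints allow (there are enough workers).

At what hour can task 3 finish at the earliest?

13

Task 1 cannot begin until its own release at hour 2. It runs from hour 2 to 2 + 4 = hour 6.
Task 2 waits on task 1 (finishes hour 6), so it starts at hour 6 and finishes at 6 + 2 = hour 8.
After task 2 (finishes hour 8, plus 3-hour gap → hour 11), task 3 can start at hour 11 and finishes at hour 13.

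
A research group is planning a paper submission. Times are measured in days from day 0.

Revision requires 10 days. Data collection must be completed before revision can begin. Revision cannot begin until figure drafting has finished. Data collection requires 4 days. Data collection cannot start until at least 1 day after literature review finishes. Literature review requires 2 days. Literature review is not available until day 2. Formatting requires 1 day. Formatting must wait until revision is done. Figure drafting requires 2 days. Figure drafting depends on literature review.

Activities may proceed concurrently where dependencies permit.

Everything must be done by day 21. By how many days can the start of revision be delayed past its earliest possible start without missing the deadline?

After its own release at day 2, literature review can start at day 2 and finishes at day 4.
Figure drafting cannot begin until literature review (finishes day 4). It runs from day 4 to 4 + 2 = day 6.
After literature review (finishes day 4, plus 1-day gap → day 5), data collection can start at day 5 and finishes at day 9.
Revision needs all of data collection (finishes day 9); figure drafting (finishes day 6). That puts its earliest start at day 9; it finishes at 9 + 10 = day 19.

Working backward from the deadline:
Formatting has no dependents, so it just needs to finish by day 21. Starting by 21 − 1 = day 20 achieves that.
Revision feeds into formatting (must start by day 20); so revision must finish by day 20 and therefore start by day 10.
So revision can start as early as day 9 and as late as day 10, giving 10 − 9 = 1 day of slack.

1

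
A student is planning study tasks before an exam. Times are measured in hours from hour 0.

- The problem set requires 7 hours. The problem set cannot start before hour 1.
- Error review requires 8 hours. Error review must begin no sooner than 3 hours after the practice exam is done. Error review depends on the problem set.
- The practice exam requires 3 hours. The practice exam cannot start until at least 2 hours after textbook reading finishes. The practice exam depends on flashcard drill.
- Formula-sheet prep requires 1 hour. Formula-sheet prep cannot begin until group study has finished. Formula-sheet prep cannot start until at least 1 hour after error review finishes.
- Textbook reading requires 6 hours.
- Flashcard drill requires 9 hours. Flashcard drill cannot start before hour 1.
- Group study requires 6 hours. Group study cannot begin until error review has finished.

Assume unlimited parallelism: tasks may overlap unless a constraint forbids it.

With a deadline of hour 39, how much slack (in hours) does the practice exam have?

8

Flashcard drill cannot begin until its own release at hour 1. It runs from hour 1 to 1 + 9 = hour 10.
Textbook reading has no prerequisites, so it starts at hour 0 and finishes at hour 6.
The practice exam cannot start until textbook reading (finishes hour 6, plus 2-hour gap → hour 8); flashcard drill (finishes hour 10). The controlling bound is hour 10, so the practice exam finishes at 10 + 3 = hour 13.

Working backward from the deadline:
Nothing follows formula-sheet prep; the deadline of hour 39 is its only limit. It must start by 39 − 1 = hour 38.
Group study feeds into formula-sheet prep (must start by hour 38); so group study must finish by hour 38 and therefore start by hour 32.
For error review: group study (must start by hour 32); formula-sheet prep (must start by hour 38, minus 1-hour gap → hour 37). The most restrictive is hour 32; with an 8-hour duration, error review must start by hour 24.
Since error review (must start by hour 24, minus 3-hour gap → hour 21) depends on it, the practice exam must finish by hour 21. Backing off its 3-hour duration gives a latest start of hour 18.
So the practice exam can start as early as hour 10 and as late as hour 18, giving 18 − 10 = 8 hours of slack.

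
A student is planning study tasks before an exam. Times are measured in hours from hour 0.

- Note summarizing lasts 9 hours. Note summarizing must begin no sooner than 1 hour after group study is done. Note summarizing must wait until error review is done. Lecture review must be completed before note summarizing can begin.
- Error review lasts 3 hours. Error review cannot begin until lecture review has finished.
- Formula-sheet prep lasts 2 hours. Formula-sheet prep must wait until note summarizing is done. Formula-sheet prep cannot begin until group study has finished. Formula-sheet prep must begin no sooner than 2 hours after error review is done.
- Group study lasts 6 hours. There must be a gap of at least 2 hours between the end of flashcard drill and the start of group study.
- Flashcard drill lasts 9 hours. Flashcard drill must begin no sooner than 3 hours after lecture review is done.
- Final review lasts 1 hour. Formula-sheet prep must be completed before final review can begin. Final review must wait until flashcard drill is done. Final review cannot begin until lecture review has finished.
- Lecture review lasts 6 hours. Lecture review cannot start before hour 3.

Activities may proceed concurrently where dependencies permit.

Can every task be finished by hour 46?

Lecture review waits on its own release at hour 3, so it starts at hour 3 and finishes at 3 + 6 = hour 9.
Error review cannot begin until lecture review (finishes hour 9). It runs from hour 9 to 9 + 3 = hour 12.
After lecture review (finishes hour 9, plus 3-hour gap → hour 12), flashcard drill can start at hour 12 and finishes at hour 21.
Group study waits on flashcard drill (finishes hour 21, plus 2-hour gap → hour 23), so it starts at hour 23 and finishes at 23 + 6 = hour 29.
Note summarizing needs all of group study (finishes hour 29, plus 1-hour gap → hour 30); error review (finishes hour 12); lecture review (finishes hour 9). That puts its earliest start at hour 30; it finishes at 30 + 9 = hour 39.
Formula-sheet prep cannot start until note summarizing (finishes hour 39); group study (finishes hour 29); error review (finishes hour 12, plus 2-hour gap → hour 14). The controlling bound is hour 39, so formula-sheet prep finishes at 39 + 2 = hour 41.
Final review needs all of formula-sheet prep (finishes hour 41); flashcard drill (finishes hour 21); lecture review (finishes hour 9). That puts its earliest start at hour 41; it finishes at 41 + 1 = hour 42.
Every task is finished by hour 42, which is no later than the deadline of 46, so the schedule is feasible.

Yes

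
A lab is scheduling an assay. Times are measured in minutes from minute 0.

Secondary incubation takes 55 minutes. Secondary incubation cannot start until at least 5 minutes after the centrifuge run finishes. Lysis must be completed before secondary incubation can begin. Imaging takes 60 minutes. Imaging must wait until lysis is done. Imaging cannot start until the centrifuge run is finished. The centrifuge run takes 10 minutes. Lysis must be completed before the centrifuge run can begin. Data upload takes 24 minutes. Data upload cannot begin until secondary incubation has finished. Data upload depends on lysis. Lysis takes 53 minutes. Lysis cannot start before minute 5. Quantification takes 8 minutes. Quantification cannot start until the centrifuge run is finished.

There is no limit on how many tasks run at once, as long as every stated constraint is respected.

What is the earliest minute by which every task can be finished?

Lysis waits on its own release at minute 5, so it starts at minute 5 and finishes at 5 + 53 = minute 58.
After lysis (finishes minute 58), the centrifuge run can start at minute 58 and finishes at minute 68.
Quantification waits on the centrifuge run (finishes minute 68), so it starts at minute 68 and finishes at 68 + 8 = minute 76.
Imaging cannot start until lysis (finishes minute 58); the centrifuge run (finishes minute 68). The controlling bound is minute 68, so imaging finishes at 68 + 60 = minute 128.
Secondary incubation needs all of the centrifuge run (finishes minute 68, plus 5-minute gap → minute 73); lysis (finishes minute 58). That puts its earliest start at minute 73; it finishes at 73 + 55 = minute 128.
Data upload has to wait for secondary incubation (finishes minute 128); lysis (finishes minute 58). The latest of these is minute 128, so data upload runs minute 128 to 128 + 24 = minute 152.
All tasks are finished once the last one completes. Finish times: Lysis at 58, The centrifuge run at 68, Secondary incubation at 128, Imaging at 128, Quantification at 76, Data upload at 152. The latest is minute 152.

152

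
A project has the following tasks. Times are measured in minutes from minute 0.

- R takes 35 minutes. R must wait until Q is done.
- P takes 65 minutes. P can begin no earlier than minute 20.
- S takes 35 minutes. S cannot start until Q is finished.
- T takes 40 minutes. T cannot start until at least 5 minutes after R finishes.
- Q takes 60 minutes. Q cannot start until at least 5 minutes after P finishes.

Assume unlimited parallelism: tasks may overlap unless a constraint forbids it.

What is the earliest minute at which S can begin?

P cannot begin until its own release at minute 20. It runs from minute 20 to 20 + 65 = minute 85.
Q waits on P (finishes minute 85, plus 5-minute gap → minute 90), so it starts at minute 90 and finishes at 90 + 60 = minute 150.
S waits on Q (finishes minute 150), so the earliest it can start is minute 150.

150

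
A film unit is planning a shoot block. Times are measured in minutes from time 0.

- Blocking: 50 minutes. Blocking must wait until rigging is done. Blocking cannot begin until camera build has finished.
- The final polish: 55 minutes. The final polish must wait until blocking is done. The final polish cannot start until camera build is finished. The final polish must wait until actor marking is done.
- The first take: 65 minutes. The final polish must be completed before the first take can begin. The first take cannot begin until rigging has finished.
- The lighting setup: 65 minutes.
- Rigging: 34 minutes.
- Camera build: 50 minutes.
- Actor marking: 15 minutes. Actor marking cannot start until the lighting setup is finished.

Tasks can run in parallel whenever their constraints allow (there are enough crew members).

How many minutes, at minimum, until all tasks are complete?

220

Camera build has no prerequisites, so it starts at minute 0 and finishes at minute 50.
Nothing blocks the lighting setup, so it runs from minute 0 to minute 65.
Actor marking cannot begin until the lighting setup (finishes minute 65). It runs from minute 65 to 65 + 15 = minute 80.
Rigging can start immediately at minute 0; it finishes at minute 34.
Blocking cannot start until rigging (finishes minute 34); camera build (finishes minute 50). The controlling bound is minute 50, so blocking finishes at 50 + 50 = minute 100.
The final polish cannot start until blocking (finishes minute 100); camera build (finishes minute 50); actor marking (finishes minute 80). The controlling bound is minute 100, so the final polish finishes at 100 + 55 = minute 155.
The first take cannot start until the final polish (finishes minute 155); rigging (finishes minute 34). The controlling bound is minute 155, so the first take finishes at 155 + 65 = minute 220.
All tasks are finished once the last one completes. Finish times: Rigging at 34, The lighting setup at 65, Camera build at 50, Blocking at 100, Actor marking at 80, The final polish at 155, The first take at 220. The latest is minute 220.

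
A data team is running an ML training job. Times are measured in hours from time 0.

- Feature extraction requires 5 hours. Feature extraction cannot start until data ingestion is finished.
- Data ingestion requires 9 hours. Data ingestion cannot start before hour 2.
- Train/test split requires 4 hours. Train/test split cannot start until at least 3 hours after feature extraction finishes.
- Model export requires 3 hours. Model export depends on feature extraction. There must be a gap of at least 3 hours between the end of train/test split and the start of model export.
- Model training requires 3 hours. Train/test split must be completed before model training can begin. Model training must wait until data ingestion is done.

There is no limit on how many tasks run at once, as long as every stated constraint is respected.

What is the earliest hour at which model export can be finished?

Data ingestion cannot begin until its own release at hour 2. It runs from hour 2 to 2 + 9 = hour 11.
Feature extraction waits on data ingestion (finishes hour 11), so it starts at hour 11 and finishes at 11 + 5 = hour 16.
Train/test split cannot begin until feature extraction (finishes hour 16, plus 3-hour gap → hour 19). It runs from hour 19 to 19 + 4 = hour 23.
Model export needs all of feature extraction (finishes hour 16); train/test split (finishes hour 23, plus 3-hour gap → hour 26). That puts its earliest start at hour 26; it finishes at 26 + 3 = hour 29.

29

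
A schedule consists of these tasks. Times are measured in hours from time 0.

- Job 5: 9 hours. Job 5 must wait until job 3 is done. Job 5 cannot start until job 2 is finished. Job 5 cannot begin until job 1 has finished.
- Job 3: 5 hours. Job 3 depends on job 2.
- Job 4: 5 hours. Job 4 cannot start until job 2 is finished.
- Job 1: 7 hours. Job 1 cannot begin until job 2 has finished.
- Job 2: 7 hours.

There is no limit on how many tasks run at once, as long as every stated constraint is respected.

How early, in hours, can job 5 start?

Nothing blocks job 2, so it runs from hour 0 to hour 7.
After job 2 (finishes hour 7), job 3 can start at hour 7 and finishes at hour 12.
Job 1 cannot begin until job 2 (finishes hour 7). It runs from hour 7 to 7 + 7 = hour 14.
Job 5 waits on job 3 (finishes hour 12); job 2 (finishes hour 7); job 1 (finishes hour 14). The latest of these is hour 14, which is the earliest job 5 can start.

14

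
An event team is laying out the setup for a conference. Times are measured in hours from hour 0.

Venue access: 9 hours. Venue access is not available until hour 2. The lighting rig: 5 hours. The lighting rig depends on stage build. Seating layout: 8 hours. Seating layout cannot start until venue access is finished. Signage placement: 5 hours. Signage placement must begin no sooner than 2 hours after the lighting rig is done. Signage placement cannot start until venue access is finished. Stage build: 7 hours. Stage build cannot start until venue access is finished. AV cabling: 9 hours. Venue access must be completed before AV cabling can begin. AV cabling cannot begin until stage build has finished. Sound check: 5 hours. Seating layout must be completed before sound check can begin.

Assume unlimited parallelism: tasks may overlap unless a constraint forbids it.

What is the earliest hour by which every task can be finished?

After its own release at hour 2, venue access can start at hour 2 and finishes at hour 11.
Seating layout waits on venue access (finishes hour 11), so it starts at hour 11 and finishes at 11 + 8 = hour 19.
After seating layout (finishes hour 19), sound check can start at hour 19 and finishes at hour 24.
Stage build cannot begin until venue access (finishes hour 11). It runs from hour 11 to 11 + 7 = hour 18.
For AV cabling: venue access (finishes hour 11); stage build (finishes hour 18). Taking the maximum gives a start of hour 18, and it finishes at 18 + 9 = hour 27.
The lighting rig cannot begin until stage build (finishes hour 18). It runs from hour 18 to 18 + 5 = hour 23.
Signage placement cannot start until the lighting rig (finishes hour 23, plus 2-hour gap → hour 25); venue access (finishes hour 11). The controlling bound is hour 25, so signage placement finishes at 25 + 5 = hour 30.
All tasks are finished once the last one completes. Finish times: Venue access at 11, Stage build at 18, The lighting rig at 23, AV cabling at 27, Seating layout at 19, Signage placement at 30, Sound check at 24. The latest is hour 30.

30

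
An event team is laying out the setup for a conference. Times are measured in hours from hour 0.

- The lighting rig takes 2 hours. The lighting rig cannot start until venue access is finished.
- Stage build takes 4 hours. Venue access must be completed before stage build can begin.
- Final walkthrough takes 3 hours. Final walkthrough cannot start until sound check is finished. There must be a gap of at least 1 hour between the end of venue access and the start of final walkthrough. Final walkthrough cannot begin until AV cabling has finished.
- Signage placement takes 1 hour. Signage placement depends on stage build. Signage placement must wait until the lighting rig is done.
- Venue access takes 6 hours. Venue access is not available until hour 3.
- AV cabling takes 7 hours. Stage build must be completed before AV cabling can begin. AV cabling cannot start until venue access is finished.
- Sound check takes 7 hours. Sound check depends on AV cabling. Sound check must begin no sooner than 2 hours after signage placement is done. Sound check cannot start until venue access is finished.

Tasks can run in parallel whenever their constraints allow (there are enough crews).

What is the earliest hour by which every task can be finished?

30

After its own release at hour 3, venue access can start at hour 3 and finishes at hour 9.
After venue access (finishes hour 9), the lighting rig can start at hour 9 and finishes at hour 11.
After venue access (finishes hour 9), stage build can start at hour 9 and finishes at hour 13.
For signage placement: stage build (finishes hour 13); the lighting rig (finishes hour 11). Taking the maximum gives a start of hour 13, and it finishes at 13 + 1 = hour 14.
AV cabling has to wait for stage build (finishes hour 13); venue access (finishes hour 9). The latest of these is hour 13, so AV cabling runs hour 13 to 13 + 7 = hour 20.
For sound check: AV cabling (finishes hour 20); signage placement (finishes hour 14, plus 2-hour gap → hour 16); venue access (finishes hour 9). Taking the maximum gives a start of hour 20, and it finishes at 20 + 7 = hour 27.
For final walkthrough: sound check (finishes hour 27); venue access (finishes hour 9, plus 1-hour gap → hour 10); AV cabling (finishes hour 20). Taking the maximum gives a start of hour 27, and it finishes at 27 + 3 = hour 30.
All tasks are finished once the last one completes. Finish times: Venue access at 9, Stage build at 13, The lighting rig at 11, AV cabling at 20, Signage placement at 14, Sound check at 27, Final walkthrough at 30. The latest is hour 30.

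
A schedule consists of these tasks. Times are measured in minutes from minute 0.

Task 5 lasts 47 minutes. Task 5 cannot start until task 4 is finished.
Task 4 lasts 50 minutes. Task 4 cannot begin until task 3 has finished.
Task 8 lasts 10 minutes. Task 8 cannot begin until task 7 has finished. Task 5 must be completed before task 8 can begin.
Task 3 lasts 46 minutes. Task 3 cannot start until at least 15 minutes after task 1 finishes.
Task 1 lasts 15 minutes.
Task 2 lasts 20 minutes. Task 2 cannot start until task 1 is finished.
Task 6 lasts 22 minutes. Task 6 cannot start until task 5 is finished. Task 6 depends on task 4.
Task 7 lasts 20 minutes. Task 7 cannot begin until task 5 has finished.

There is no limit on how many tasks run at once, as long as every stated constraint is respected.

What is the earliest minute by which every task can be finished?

203

Task 1 can start immediately at minute 0; it finishes at minute 15.
Task 3 waits on task 1 (finishes minute 15, plus 15-minute gap → minute 30), so it starts at minute 30 and finishes at 30 + 46 = minute 76.
Task 4 cannot begin until task 3 (finishes minute 76). It runs from minute 76 to 76 + 50 = minute 126.
Task 5 cannot begin until task 4 (finishes minute 126). It runs from minute 126 to 126 + 47 = minute 173.
Task 7 cannot begin until task 5 (finishes minute 173). It runs from minute 173 to 173 + 20 = minute 193.
For task 8: task 7 (finishes minute 193); task 5 (finishes minute 173). Taking the maximum gives a start of minute 193, and it finishes at 193 + 10 = minute 203.
For task 6: task 5 (finishes minute 173); task 4 (finishes minute 126). Taking the maximum gives a start of minute 173, and it finishes at 173 + 22 = minute 195.
Task 2 waits on task 1 (finishes minute 15), so it starts at minute 15 and finishes at 15 + 20 = minute 35.
All tasks are finished once the last one completes. Finish times: Task 1 at 15, Task 2 at 35, Task 3 at 76, Task 4 at 126, Task 5 at 173, Task 6 at 195, Task 7 at 193, Task 8 at 203. The latest is minute 203.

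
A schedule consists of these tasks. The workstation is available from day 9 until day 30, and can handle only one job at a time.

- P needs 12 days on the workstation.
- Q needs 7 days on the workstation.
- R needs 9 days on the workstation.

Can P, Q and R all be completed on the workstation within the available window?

The workstation window is 30 − 9 = 21 days.
Running back to back, the jobs need 12 + 7 + 9 = 28 days on the workstation.
Since 28 > 21, they cannot all fit.

No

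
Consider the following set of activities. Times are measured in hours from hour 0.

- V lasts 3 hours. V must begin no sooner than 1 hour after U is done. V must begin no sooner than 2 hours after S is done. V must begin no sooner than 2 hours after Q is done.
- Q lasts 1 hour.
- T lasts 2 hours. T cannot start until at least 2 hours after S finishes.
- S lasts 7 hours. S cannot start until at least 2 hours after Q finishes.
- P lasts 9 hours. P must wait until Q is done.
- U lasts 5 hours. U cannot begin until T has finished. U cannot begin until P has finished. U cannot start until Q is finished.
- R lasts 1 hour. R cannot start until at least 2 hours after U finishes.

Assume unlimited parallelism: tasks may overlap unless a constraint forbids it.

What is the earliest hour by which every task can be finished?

Nothing blocks Q, so it runs from hour 0 to hour 1.
S cannot begin until Q (finishes hour 1, plus 2-hour gap → hour 3). It runs from hour 3 to 3 + 7 = hour 10.
T waits on S (finishes hour 10, plus 2-hour gap → hour 12), so it starts at hour 12 and finishes at 12 + 2 = hour 14.
P waits on Q (finishes hour 1), so it starts at hour 1 and finishes at 1 + 9 = hour 10.
U has to wait for T (finishes hour 14); P (finishes hour 10); Q (finishes hour 1). The latest of these is hour 14, so U runs hour 14 to 14 + 5 = hour 19.
For V: U (finishes hour 19, plus 1-hour gap → hour 20); S (finishes hour 10, plus 2-hour gap → hour 12); Q (finishes hour 1, plus 2-hour gap → hour 3). Taking the maximum gives a start of hour 20, and it finishes at 20 + 3 = hour 23.
After U (finishes hour 19, plus 2-hour gap → hour 21), R can start at hour 21 and finishes at hour 22.
All tasks are finished once the last one completes. Finish times: P at 10, Q at 1, R at 22, S at 10, T at 14, U at 19, V at 23. The latest is hour 23.

23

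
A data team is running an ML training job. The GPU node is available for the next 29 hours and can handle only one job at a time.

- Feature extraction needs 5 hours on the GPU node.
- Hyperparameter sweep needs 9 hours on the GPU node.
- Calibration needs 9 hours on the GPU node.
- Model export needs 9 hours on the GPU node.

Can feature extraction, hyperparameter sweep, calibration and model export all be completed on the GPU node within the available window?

Running back to back, the jobs need 5 + 9 + 9 + 9 = 32 hours on the GPU node.
Since 32 > 29, they cannot all fit.

No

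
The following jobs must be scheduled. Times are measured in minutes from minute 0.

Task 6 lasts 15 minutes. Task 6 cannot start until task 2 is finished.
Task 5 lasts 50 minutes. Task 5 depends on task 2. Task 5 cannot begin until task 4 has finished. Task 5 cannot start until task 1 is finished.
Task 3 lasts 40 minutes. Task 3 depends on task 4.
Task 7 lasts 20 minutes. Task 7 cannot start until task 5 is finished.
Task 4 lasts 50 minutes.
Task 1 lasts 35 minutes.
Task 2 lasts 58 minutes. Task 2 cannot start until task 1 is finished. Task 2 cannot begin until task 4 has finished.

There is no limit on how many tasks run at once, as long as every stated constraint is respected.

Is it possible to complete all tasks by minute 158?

Task 4 can start immediately at minute 0; it finishes at minute 50.
After task 4 (finishes minute 50), task 3 can start at minute 50 and finishes at minute 90.
Nothing blocks task 1, so it runs from minute 0 to minute 35.
For task 2: task 1 (finishes minute 35); task 4 (finishes minute 50). Taking the maximum gives a start of minute 50, and it finishes at 50 + 58 = minute 108.
After task 2 (finishes minute 108), task 6 can start at minute 108 and finishes at minute 123.
Task 5 has to wait for task 2 (finishes minute 108); task 4 (finishes minute 50); task 1 (finishes minute 35). The latest of these is minute 108, so task 5 runs minute 108 to 108 + 50 = minute 158.
Task 7 waits on task 5 (finishes minute 158), so it starts at minute 158 and finishes at 158 + 20 = minute 178.
The earliest everything can be done is minute 178, which is after the deadline of 158, so it is not possible.

No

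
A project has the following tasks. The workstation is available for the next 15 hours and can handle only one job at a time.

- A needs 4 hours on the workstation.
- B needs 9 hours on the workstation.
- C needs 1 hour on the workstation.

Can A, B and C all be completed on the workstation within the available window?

Running back to back, the jobs need 4 + 9 + 1 = 14 hours on the workstation.
Since 14 ≤ 15, they fit within the window.

Yes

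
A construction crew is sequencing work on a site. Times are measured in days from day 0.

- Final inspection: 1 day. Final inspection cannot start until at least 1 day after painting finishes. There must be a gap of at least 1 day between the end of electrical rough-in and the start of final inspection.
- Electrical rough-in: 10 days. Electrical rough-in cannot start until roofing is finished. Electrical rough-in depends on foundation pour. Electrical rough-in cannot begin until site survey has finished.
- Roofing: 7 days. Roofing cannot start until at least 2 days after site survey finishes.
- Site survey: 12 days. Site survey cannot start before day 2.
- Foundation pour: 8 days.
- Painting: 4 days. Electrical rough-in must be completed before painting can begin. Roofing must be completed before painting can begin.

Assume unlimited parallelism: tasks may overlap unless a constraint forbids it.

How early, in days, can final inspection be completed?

Foundation pour can start immediately at day 0; it finishes at day 8.
Site survey waits on its own release at day 2, so it starts at day 2 and finishes at 2 + 12 = day 14.
Roofing waits on site survey (finishes day 14, plus 2-day gap → day 16), so it starts at day 16 and finishes at 16 + 7 = day 23.
Electrical rough-in cannot start until roofing (finishes day 23); foundation pour (finishes day 8); site survey (finishes day 14). The controlling bound is day 23, so electrical rough-in finishes at 23 + 10 = day 33.
Painting cannot start until electrical rough-in (finishes day 33); roofing (finishes day 23). The controlling bound is day 33, so painting finishes at 33 + 4 = day 37.
Final inspection cannot start until painting (finishes day 37, plus 1-day gap → day 38); electrical rough-in (finishes day 33, plus 1-day gap → day 34). The controlling bound is day 38, so final inspection finishes at 38 + 1 = day 39.

39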